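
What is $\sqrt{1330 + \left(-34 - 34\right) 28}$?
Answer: $i \sqrt{574} \approx 23.958 i$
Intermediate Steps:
$\sqrt{1330 + \left(-34 - 34\right) 28} = \sqrt{1330 - 1904} = \sqrt{-574} = i \sqrt{574}$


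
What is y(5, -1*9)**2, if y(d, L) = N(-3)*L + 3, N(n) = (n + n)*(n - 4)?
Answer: 140625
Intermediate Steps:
N(n) = 2*n*(-4 + n) (N(n) = (2*n)*(-4 + n) = 2*n*(-4 + n))
y(d, L) = 3 + 42*L (y(d, L) = (2*(-3)*(-4 - 3))*L + 3 = (2*(-3)*(-7))*L + 3 = 42*L + 3 = 3 + 42*L)
y(5, -1*9)**2 = (3 + 42*(-1*9))**2 = (3 + 42*(-9))**2 = (3 - 378)**2 = (-375)**2 = 140625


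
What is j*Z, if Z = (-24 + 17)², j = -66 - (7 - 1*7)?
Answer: -3234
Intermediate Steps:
j = -66 (j = -66 - (7 - 7) = -66 - 1*0 = -66 + 0 = -66)
Z = 49 (Z = (-7)² = 49)
j*Z = -66*49 = -3234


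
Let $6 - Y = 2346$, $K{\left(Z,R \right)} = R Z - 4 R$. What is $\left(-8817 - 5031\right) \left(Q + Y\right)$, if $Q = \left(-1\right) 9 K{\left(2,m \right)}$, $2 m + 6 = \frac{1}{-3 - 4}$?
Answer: $\frac{232189416}{7} \approx 3.317 \cdot 10^{7}$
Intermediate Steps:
$m = - \frac{43}{14}$ ($m = -3 + \frac{1}{2 \left(-3 - 4\right)} = -3 + \frac{1}{2 \left(-7\right)} = -3 + \frac{1}{2} \left(- \frac{1}{7}\right) = -3 - \frac{1}{14} = - \frac{43}{14} \approx -3.0714$)
$K{\left(Z,R \right)} = - 4 R + R Z$
$Y = -2340$ ($Y = 6 - 2346 = -2340$)
$Q = - \frac{387}{7}$ ($Q = \left(-1\right) 9 \left(- \frac{43 \left(-4 + 2\right)}{14}\right) = - 9 \left(\left(- \frac{43}{14}\right) \left(-2\right)\right) = \left(-9\right) \frac{43}{7} = - \frac{387}{7} \approx -55.286$)
$\left(-8817 - 5031\right) \left(Q + Y\right) = \left(-8817 - 5031\right) \left(- \frac{387}{7} - 2340\right) = \left(-13848\right) \left(- \frac{16767}{7}\right) = \frac{232189416}{7}$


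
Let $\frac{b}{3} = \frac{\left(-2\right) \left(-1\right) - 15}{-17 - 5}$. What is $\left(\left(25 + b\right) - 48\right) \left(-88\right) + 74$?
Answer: $1942$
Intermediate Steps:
$b = \frac{39}{22}$ ($b = 3 \frac{\left(-2\right) \left(-1\right) - 15}{-17 - 5} = 3 \frac{2 - 15}{-22} = 3 \left(\left(-13\right) \left(- \frac{1}{22}\right)\right) = 3 \cdot \frac{13}{22} = \frac{39}{22} \approx 1.7727$)
$\left(\left(25 + b\right) - 48\right) \left(-88\right) + 74 = \left(\left(25 + \frac{39}{22}\right) - 48\right) \left(-88\right) + 74 = \left(\frac{589}{22} - 48\right) \left(-88\right) + 74 = \left(- \frac{467}{22}\right) \left(-88\right) + 74 = 1868 + 74 = 1942$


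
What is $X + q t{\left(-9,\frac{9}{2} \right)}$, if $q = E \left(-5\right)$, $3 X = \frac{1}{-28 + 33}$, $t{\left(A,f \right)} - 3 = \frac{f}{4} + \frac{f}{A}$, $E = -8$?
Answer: $\frac{2176}{15} \approx 145.07$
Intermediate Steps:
$t{\left(A,f \right)} = 3 + \frac{f}{4} + \frac{f}{A}$ ($t{\left(A,f \right)} = 3 + \left(\frac{f}{4} + \frac{f}{A}\right) = 3 + \frac{f}{4} + \frac{f}{A}$)
$X = \frac{1}{15}$ ($X = \frac{1}{3 \left(-28 + 33\right)} = \frac{1}{3 \cdot 5} = \frac{1}{3} \cdot \frac{1}{5} = \frac{1}{15} \approx 0.066667$)
$q = 40$ ($q = \left(-8\right) \left(-5\right) = 40$)
$X + q t{\left(-9,\frac{9}{2} \right)} = \frac{1}{15} + 40 \left(3 + \frac{9 \cdot \frac{1}{2}}{4} + \frac{9 \cdot \frac{1}{2}}{-9}\right) = \frac{1}{15} + 40 \left(3 + \frac{9 \cdot \frac{1}{2}}{4} + 9 \cdot \frac{1}{2} \left(- \frac{1}{9}\right)\right) = \frac{1}{15} + 40 \left(3 + \frac{1}{4} \cdot \frac{9}{2} + \frac{9}{2} \left(- \frac{1}{9}\right)\right) = \frac{1}{15} + 40 \left(3 + \frac{9}{8} - \frac{1}{2}\right) = \frac{1}{15} + 40 \cdot \frac{29}{8} = \frac{1}{15} + 145 = \frac{2176}{15}$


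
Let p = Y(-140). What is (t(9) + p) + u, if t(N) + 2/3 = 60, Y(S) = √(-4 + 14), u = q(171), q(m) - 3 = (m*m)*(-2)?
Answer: -175259/3 + √10 ≈ -58417.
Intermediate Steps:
q(m) = 3 - 2*m² (q(m) = 3 + (m*m)*(-2) = 3 + m²*(-2) = 3 - 2*m²)
u = -58479 (u = 3 - 2*171² = 3 - 2*29241 = 3 - 58482 = -58479)
Y(S) = √10
t(N) = 178/3 (t(N) = -⅔ + 60 = 178/3)
p = √10 ≈ 3.1623
(t(9) + p) + u = (178/3 + √10) - 58479 = -175259/3 + √10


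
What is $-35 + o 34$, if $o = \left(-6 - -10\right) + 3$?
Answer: $203$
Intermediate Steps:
$o = 7$ ($o = \left(-6 + 10\right) + 3 = 4 + 3 = 7$)
$-35 + o 34 = -35 + 7 \cdot 34 = -35 + 238 = 203$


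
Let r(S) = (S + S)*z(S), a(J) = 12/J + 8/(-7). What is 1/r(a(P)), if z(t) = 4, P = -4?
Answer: -7/232 ≈ -0.030172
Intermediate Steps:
a(J) = -8/7 + 12/J (a(J) = 12/J + 8*(-⅐) = 12/J - 8/7 = -8/7 + 12/J)
r(S) = 8*S (r(S) = (S + S)*4 = (2*S)*4 = 8*S)
1/r(a(P)) = 1/(8*(-8/7 + 12/(-4))) = 1/(8*(-8/7 + 12*(-¼))) = 1/(8*(-8/7 - 3)) = 1/(8*(-29/7)) = 1/(-232/7) = -7/232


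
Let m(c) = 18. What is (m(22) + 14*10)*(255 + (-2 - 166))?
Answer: 13746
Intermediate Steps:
(m(22) + 14*10)*(255 + (-2 - 166)) = (18 + 14*10)*(255 + (-2 - 166)) = (18 + 140)*(255 - 168) = 158*87 = 13746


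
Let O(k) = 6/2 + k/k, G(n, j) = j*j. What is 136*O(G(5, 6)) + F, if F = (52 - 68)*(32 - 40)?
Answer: 672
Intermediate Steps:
G(n, j) = j**2
F = 128 (F = -16*(-8) = 128)
O(k) = 4 (O(k) = 6*(1/2) + 1 = 3 + 1 = 4)
136*O(G(5, 6)) + F = 136*4 + 128 = 544 + 128 = 672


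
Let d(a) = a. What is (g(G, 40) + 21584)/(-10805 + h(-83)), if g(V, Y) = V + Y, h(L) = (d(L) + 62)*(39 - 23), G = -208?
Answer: -21416/11141 ≈ -1.9223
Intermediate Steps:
h(L) = 992 + 16*L (h(L) = (L + 62)*(39 - 23) = (62 + L)*16 = 992 + 16*L)
(g(G, 40) + 21584)/(-10805 + h(-83)) = ((-208 + 40) + 21584)/(-10805 + (992 + 16*(-83))) = (-168 + 21584)/(-10805 + (992 - 1328)) = 21416/(-10805 - 336) = 21416/(-11141) = 21416*(-1/11141) = -21416/11141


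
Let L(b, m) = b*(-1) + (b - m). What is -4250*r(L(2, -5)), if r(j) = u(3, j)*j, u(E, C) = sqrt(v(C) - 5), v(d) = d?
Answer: 0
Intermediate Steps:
u(E, C) = sqrt(-5 + C) (u(E, C) = sqrt(C - 5) = sqrt(-5 + C))
L(b, m) = -m (L(b, m) = -b + (b - m) = -m)
r(j) = j*sqrt(-5 + j) (r(j) = sqrt(-5 + j)*j = j*sqrt(-5 + j))
-4250*r(L(2, -5)) = -4250*(-1*(-5))*sqrt(-5 - 1*(-5)) = -21250*sqrt(-5 + 5) = -21250*sqrt(0) = -21250*0 = -4250*0 = 0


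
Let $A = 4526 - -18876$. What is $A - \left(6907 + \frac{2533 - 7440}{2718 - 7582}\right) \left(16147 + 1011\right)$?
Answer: $- \frac{288202247681}{2432} \approx -1.185 \cdot 10^{8}$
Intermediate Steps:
$A = 23402$ ($A = 4526 + 18876 = 23402$)
$A - \left(6907 + \frac{2533 - 7440}{2718 - 7582}\right) \left(16147 + 1011\right) = 23402 - \left(6907 + \frac{2533 - 7440}{2718 - 7582}\right) \left(16147 + 1011\right) = 23402 - \left(6907 - \frac{4907}{-4864}\right) 17158 = 23402 - \left(6907 - - \frac{4907}{4864}\right) 17158 = 23402 - \left(6907 + \frac{4907}{4864}\right) 17158 = 23402 - \frac{33600555}{4864} \cdot 17158 = 23402 - \frac{288259161345}{2432} = - \frac{288202247681}{2432}$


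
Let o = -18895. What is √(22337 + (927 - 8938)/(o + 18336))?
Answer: 3*√776040694/559 ≈ 149.50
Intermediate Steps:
√(22337 + (927 - 8938)/(o + 18336)) = √(22337 + (927 - 8938)/(-18895 + 18336)) = √(22337 - 8011/(-559)) = √(22337 - 8011*(-1/559)) = √(22337 + 8011/559) = √(12494394/559) = 3*√776040694/559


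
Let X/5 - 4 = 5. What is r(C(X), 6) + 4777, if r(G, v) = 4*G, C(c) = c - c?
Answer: 4777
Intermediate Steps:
X = 45 (X = 20 + 5*5 = 20 + 25 = 45)
C(c) = 0
r(C(X), 6) + 4777 = 4*0 + 4777 = 0 + 4777 = 4777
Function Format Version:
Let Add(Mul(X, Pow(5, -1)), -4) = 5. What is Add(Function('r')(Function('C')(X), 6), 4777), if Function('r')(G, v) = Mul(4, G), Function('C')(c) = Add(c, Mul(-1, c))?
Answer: 4777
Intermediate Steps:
X = 45 (X = Add(20, Mul(5, 5)) = Add(20, 25) = 45)
Function('C')(c) = 0
Add(Function('r')(Function('C')(X), 6), 4777) = Add(Mul(4, 0), 4777) = Add(0, 4777) = 4777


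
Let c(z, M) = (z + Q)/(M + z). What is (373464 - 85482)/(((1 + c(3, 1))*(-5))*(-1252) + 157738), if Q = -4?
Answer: 287982/162433 ≈ 1.7729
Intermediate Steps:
c(z, M) = (-4 + z)/(M + z) (c(z, M) = (z - 4)/(M + z) = (-4 + z)/(M + z))
(373464 - 85482)/(((1 + c(3, 1))*(-5))*(-1252) + 157738) = (373464 - 85482)/(((1 + (-4 + 3)/(1 + 3))*(-5))*(-1252) + 157738) = 287982/(((1 - 1/4)*(-5))*(-1252) + 157738) = 287982/(((3/4)*(-5))*(-1252) + 157738) = 287982/(-15/4*(-1252) + 157738) = 287982/(4695 + 157738) = 287982/162433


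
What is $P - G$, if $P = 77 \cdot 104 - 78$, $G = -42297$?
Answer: $50227$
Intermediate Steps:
$P = 7930$ ($P = 8008 - 78 = 7930$)
$P - G = 7930 - -42297 = 7930 + 42297 = 50227$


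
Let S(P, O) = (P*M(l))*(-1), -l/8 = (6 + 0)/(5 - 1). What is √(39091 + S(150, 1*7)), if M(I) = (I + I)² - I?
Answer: I*√49109 ≈ 221.61*I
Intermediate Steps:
l = -12 (l = -8*(6 + 0)/(5 - 1) = -48/4 = -8*3/2 = -12)
M(I) = -I + 4*I² (M(I) = (2*I)² - I = 4*I² - I = -I + 4*I²)
S(P, O) = -588*P (S(P, O) = (P*(-12*(-1 + 4*(-12))))*(-1) = (P*(-12*(-1 - 48)))*(-1) = (P*(-12*(-49)))*(-1) = (P*588)*(-1) = (588*P)*(-1) = -588*P)
√(39091 + S(150, 1*7)) = √(39091 - 588*150) = √(39091 - 88200) = √(-49109) = I*√49109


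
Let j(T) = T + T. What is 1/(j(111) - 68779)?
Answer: -1/68557 ≈ -1.4586e-5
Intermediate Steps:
j(T) = 2*T
1/(j(111) - 68779) = 1/(2*111 - 68779) = 1/(222 - 68779) = 1/(-68557) = -1/68557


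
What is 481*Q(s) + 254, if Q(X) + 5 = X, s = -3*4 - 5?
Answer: -10328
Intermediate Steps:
s = -17 (s = -12 - 5 = -17)
Q(X) = -5 + X
481*Q(s) + 254 = 481*(-5 - 17) + 254 = 481*(-22) + 254 = -10582 + 254 = -10328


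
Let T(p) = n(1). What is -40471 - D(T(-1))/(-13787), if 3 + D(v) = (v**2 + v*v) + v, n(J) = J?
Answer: -40471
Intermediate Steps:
T(p) = 1
D(v) = -3 + v + 2*v**2 (D(v) = -3 + ((v**2 + v*v) + v) = -3 + ((v**2 + v**2) + v) = -3 + (2*v**2 + v) = -3 + (v + 2*v**2) = -3 + v + 2*v**2)
-40471 - D(T(-1))/(-13787) = -40471 - (-3 + 1 + 2*1**2)/(-13787) = -40471 - (-3 + 1 + 2*1)*(-1)/13787 = -40471 - (-3 + 1 + 2)*(-1)/13787 = -40471 - 0*(-1)/13787 = -40471 - 1*0 = -40471 + 0 = -40471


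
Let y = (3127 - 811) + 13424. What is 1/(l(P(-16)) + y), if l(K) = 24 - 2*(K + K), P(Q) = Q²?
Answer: 1/14740 ≈ 6.7843e-5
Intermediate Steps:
y = 15740 (y = 2316 + 13424 = 15740)
l(K) = 24 - 4*K (l(K) = 24 - 2*2*K = 24 - 4*K)
1/(l(P(-16)) + y) = 1/((24 - 4*(-16)²) + 15740) = 1/((24 - 4*256) + 15740) = 1/((24 - 1024) + 15740) = 1/(-1000 + 15740) = 1/14740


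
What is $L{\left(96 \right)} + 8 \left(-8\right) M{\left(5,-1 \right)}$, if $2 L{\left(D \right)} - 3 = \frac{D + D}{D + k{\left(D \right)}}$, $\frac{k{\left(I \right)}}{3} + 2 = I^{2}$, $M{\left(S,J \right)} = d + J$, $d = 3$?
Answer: $- \frac{1169587}{9246} \approx -126.5$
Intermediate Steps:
$M{\left(S,J \right)} = 3 + J$
$k{\left(I \right)} = -6 + 3 I^{2}$
$L{\left(D \right)} = \frac{3}{2} + \frac{D}{-6 + D + 3 D^{2}}$ ($L{\left(D \right)} = \frac{3}{2} + \frac{\left(D + D\right) \frac{1}{D + \left(-6 + 3 D^{2}\right)}}{2} = \frac{3}{2} + \frac{2 D \frac{1}{-6 + D + 3 D^{2}}}{2} = \frac{3}{2} + \frac{D}{-6 + D + 3 D^{2}}$)
$L{\left(96 \right)} + 8 \left(-8\right) M{\left(5,-1 \right)} = \frac{-18 + 5 \cdot 96 + 9 \cdot 96^{2}}{2 \left(-6 + 96 + 3 \cdot 96^{2}\right)} + 8 \left(-8\right) \left(3 - 1\right) = \frac{-18 + 480 + 9 \cdot 9216}{2 \left(-6 + 96 + 3 \cdot 9216\right)} - 128 = \frac{-18 + 480 + 82944}{2 \left(-6 + 96 + 27648\right)} - 128 = \frac{1}{2} \cdot \frac{1}{27738} \cdot 83406 - 128 = \frac{13901}{9246} - 128 = - \frac{1169587}{9246}$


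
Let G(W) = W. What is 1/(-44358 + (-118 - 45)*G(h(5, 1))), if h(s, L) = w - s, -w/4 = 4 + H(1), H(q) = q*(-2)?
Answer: -1/42239 ≈ -2.3675e-5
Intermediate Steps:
H(q) = -2*q
w = -8 (w = -4*(4 - 2*1) = -4*(4 - 2) = -4*2 = -8)
h(s, L) = -8 - s
1/(-44358 + (-118 - 45)*G(h(5, 1))) = 1/(-44358 + (-118 - 45)*(-8 - 1*5)) = 1/(-44358 - 163*(-8 - 5)) = 1/(-44358 - 163*(-13)) = 1/(-44358 + 2119) = 1/(-42239) = -1/42239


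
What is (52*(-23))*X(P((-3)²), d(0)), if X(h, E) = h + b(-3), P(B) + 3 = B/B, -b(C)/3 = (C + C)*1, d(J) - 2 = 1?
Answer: -19136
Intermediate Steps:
d(J) = 3 (d(J) = 2 + 1 = 3)
b(C) = -6*C (b(C) = -3*(C + C) = -3*2*C = -6*C)
P(B) = -2 (P(B) = -3 + B/B = -3 + 1 = -2)
X(h, E) = 18 + h (X(h, E) = h - 6*(-3) = h + 18 = 18 + h)
(52*(-23))*X(P((-3)²), d(0)) = (52*(-23))*(18 - 2) = -1196*16 = -19136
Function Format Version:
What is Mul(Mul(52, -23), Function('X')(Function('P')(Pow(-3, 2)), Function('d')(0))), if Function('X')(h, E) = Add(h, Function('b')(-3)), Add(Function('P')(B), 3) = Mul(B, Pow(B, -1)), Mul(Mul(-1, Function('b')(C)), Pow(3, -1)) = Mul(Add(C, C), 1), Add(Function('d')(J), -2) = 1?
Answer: -19136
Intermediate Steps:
Function('d')(J) = 3 (Function('d')(J) = Add(2, 1) = 3)
Function('b')(C) = Mul(-6, C) (Function('b')(C) = Mul(-3, Mul(Add(C, C), 1)) = Mul(-3, Mul(Mul(2, C), 1)) = Mul(-3, Mul(2, C)) = Mul(-6, C))
Function('P')(B) = -2 (Function('P')(B) = Add(-3, Mul(B, Pow(B, -1))) = Add(-3, 1) = -2)
Function('X')(h, E) = Add(18, h) (Function('X')(h, E) = Add(h, Mul(-6, -3)) = Add(h, 18) = Add(18, h))
Mul(Mul(52, -23), Function('X')(Function('P')(Pow(-3, 2)), Function('d')(0))) = Mul(Mul(52, -23), Add(18, -2)) = Mul(-1196, 16) = -19136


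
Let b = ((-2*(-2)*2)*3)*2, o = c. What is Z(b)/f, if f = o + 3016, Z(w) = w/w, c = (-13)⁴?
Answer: 1/31577 ≈ 3.1669e-5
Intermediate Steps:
c = 28561
o = 28561
b = 48 (b = ((4*2)*3)*2 = (8*3)*2 = 24*2 = 48)
Z(w) = 1
f = 31577 (f = 28561 + 3016 = 31577)
Z(b)/f = 1/31577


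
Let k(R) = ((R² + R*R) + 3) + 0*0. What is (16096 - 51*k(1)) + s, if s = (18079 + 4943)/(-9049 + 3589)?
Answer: 14411473/910 ≈ 15837.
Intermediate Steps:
k(R) = 3 + 2*R² (k(R) = ((R² + R²) + 3) + 0 = (2*R² + 3) + 0 = (3 + 2*R²) + 0 = 3 + 2*R²)
s = -3837/910 (s = 23022/(-5460) = 23022*(-1/5460) = -3837/910 ≈ -4.2165)
(16096 - 51*k(1)) + s = (16096 - 51*(3 + 2*1²)) - 3837/910 = (16096 - 51*(3 + 2*1)) - 3837/910 = (16096 - 51*(3 + 2)) - 3837/910 = (16096 - 51*5) - 3837/910 = (16096 - 1*255) - 3837/910 = (16096 - 255) - 3837/910 = 15841 - 3837/910 = 14411473/910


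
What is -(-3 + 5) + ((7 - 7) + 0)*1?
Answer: -2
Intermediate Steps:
-(-3 + 5) + ((7 - 7) + 0)*1 = -1*2 + (0 + 0)*1 = -2 + 0*1 = -2 + 0 = -2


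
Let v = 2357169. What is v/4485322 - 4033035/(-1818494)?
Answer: 5593989573939/2039132786267 ≈ 2.7433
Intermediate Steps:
v/4485322 - 4033035/(-1818494) = 2357169/4485322 - 4033035/(-1818494) = 2357169*(1/4485322) - 4033035*(-1/1818494) = 2357169/4485322 + 4033035/1818494 = 5593989573939/2039132786267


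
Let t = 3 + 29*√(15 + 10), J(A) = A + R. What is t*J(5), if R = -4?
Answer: 148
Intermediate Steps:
J(A) = -4 + A (J(A) = A - 4 = -4 + A)
t = 148 (t = 3 + 29*√25 = 3 + 29*5 = 3 + 145 = 148)
t*J(5) = 148*(-4 + 5) = 148*1 = 148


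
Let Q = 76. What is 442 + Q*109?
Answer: 8726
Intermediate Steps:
442 + Q*109 = 442 + 76*109 = 442 + 8284 = 8726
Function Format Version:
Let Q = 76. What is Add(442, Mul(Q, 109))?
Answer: 8726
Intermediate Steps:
Add(442, Mul(Q, 109)) = Add(442, Mul(76, 109)) = Add(442, 8284) = 8726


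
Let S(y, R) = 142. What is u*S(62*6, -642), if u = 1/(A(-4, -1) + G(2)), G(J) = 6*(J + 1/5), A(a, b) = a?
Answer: 355/23 ≈ 15.435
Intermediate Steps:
G(J) = 6/5 + 6*J (G(J) = 6*(J + ⅕) = 6*(⅕ + J) = 6/5 + 6*J)
u = 5/46 (u = 1/(-4 + (6/5 + 6*2)) = 1/(-4 + (6/5 + 12)) = 1/(-4 + 66/5) = 1/(46/5) = 5/46 ≈ 0.10870)
u*S(62*6, -642) = (5/46)*142 = 355/23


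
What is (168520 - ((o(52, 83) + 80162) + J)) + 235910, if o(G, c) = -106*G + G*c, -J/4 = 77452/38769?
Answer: 12618223624/38769 ≈ 3.2547e+5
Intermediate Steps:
J = -309808/38769 ≈ -7.9911
(168520 - ((o(52, 83) + 80162) + J)) + 235910 = (168520 - ((52*(-106 + 83) + 80162) - 309808/38769)) + 235910 = (168520 - ((52*(-23) + 80162) - 309808/38769)) + 235910 = (168520 - ((-1196 + 80162) - 309808/38769)) + 235910 = (168520 - (78966 - 309808/38769)) + 235910 = (168520 - 1*3061123046/38769) + 235910 = (168520 - 3061123046/38769) + 235910 = 3472228834/38769 + 235910 = 12618223624/38769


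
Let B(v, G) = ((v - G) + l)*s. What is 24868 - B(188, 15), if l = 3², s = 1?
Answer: 24686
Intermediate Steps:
l = 9
B(v, G) = 9 + v - G (B(v, G) = ((v - G) + 9)*1 = (9 + v - G)*1 = 9 + v - G)
24868 - B(188, 15) = 24868 - (9 + 188 - 1*15) = 24868 - (9 + 188 - 15) = 24868 - 1*182 = 24868 - 182 = 24686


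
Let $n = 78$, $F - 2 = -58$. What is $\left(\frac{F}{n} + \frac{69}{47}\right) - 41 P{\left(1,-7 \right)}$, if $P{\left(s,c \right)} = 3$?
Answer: $- \frac{224084}{1833} \approx -122.25$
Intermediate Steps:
$F = -56$ ($F = 2 - 58 = -56$)
$\left(\frac{F}{n} + \frac{69}{47}\right) - 41 P{\left(1,-7 \right)} = \left(- \frac{56}{78} + \frac{69}{47}\right) - 123 = \left(\left(-56\right) \frac{1}{78} + 69 \cdot \frac{1}{47}\right) - 123 = \left(- \frac{28}{39} + \frac{69}{47}\right) - 123 = \frac{1375}{1833} - 123 = - \frac{224084}{1833}$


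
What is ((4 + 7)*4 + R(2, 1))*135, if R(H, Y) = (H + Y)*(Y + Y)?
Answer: 6750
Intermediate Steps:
R(H, Y) = 2*Y*(H + Y) (R(H, Y) = (H + Y)*(2*Y) = 2*Y*(H + Y))
((4 + 7)*4 + R(2, 1))*135 = ((4 + 7)*4 + 2*1*(2 + 1))*135 = (11*4 + 2*1*3)*135 = (44 + 6)*135 = 50*135 = 6750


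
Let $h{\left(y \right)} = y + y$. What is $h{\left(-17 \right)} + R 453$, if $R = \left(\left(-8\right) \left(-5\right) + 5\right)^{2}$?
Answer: $917291$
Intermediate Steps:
$h{\left(y \right)} = 2 y$
$R = 2025$ ($R = \left(40 + 5\right)^{2} = 45^{2} = 2025$)
$h{\left(-17 \right)} + R 453 = 2 \left(-17\right) + 2025 \cdot 453 = -34 + 917325 = 917291$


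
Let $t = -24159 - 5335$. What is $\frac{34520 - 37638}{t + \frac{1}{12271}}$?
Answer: $\frac{38260978}{361920873} \approx 0.10572$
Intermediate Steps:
$t = -29494$ ($t = -24159 - 5335 = -29494$)
$\frac{34520 - 37638}{t + \frac{1}{12271}} = \frac{34520 - 37638}{-29494 + \frac{1}{12271}} = - \frac{3118}{-29494 + \frac{1}{12271}} = - \frac{3118}{- \frac{361920873}{12271}} = \left(-3118\right) \left(- \frac{12271}{361920873}\right) = \frac{38260978}{361920873}$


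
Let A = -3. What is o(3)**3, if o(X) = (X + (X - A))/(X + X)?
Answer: 27/8 ≈ 3.3750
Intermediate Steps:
o(X) = (3 + 2*X)/(2*X) (o(X) = (X + (X - 1*(-3)))/(X + X) = (X + (X + 3))/((2*X)) = (X + (3 + X))*(1/(2*X)) = (3 + 2*X)*(1/(2*X)) = (3 + 2*X)/(2*X))
o(3)**3 = ((3/2 + 3)/3)**3 = ((1/3)*(9/2))**3 = (3/2)**3 = 27/8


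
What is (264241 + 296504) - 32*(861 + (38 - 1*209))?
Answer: 538665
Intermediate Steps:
(264241 + 296504) - 32*(861 + (38 - 1*209)) = 560745 - 32*(861 + (38 - 209)) = 560745 - 32*(861 - 171) = 560745 - 32*690 = 560745 - 22080 = 538665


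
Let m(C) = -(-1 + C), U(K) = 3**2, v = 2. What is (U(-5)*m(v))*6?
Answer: -54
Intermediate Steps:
U(K) = 9
m(C) = 1 - C
(U(-5)*m(v))*6 = (9*(1 - 1*2))*6 = (9*(1 - 2))*6 = (9*(-1))*6 = -9*6 = -54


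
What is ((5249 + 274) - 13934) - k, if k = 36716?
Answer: -45127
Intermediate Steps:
((5249 + 274) - 13934) - k = ((5249 + 274) - 13934) - 1*36716 = (5523 - 13934) - 36716 = -8411 - 36716 = -45127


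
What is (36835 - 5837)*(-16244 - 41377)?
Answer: -1786135758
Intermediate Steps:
(36835 - 5837)*(-16244 - 41377) = 30998*(-57621) = -1786135758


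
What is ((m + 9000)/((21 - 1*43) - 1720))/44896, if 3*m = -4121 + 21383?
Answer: -7377/39104416 ≈ -0.00018865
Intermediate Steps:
m = 5754 (m = (-4121 + 21383)/3 = (⅓)*17262 = 5754)
((m + 9000)/((21 - 1*43) - 1720))/44896 = ((5754 + 9000)/((21 - 1*43) - 1720))/44896 = (14754/((21 - 43) - 1720))*(1/44896) = (14754/(-22 - 1720))*(1/44896) = (14754/(-1742))*(1/44896) = (14754*(-1/1742))*(1/44896) = -7377/871*1/44896 = -7377/39104416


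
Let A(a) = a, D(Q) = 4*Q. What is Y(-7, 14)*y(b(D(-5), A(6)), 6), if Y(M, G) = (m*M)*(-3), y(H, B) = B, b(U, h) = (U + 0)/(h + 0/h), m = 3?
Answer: 378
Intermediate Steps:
b(U, h) = U/h (b(U, h) = U/(h + 0) = U/h)
Y(M, G) = -9*M (Y(M, G) = (3*M)*(-3) = -9*M)
Y(-7, 14)*y(b(D(-5), A(6)), 6) = -9*(-7)*6 = 63*6 = 378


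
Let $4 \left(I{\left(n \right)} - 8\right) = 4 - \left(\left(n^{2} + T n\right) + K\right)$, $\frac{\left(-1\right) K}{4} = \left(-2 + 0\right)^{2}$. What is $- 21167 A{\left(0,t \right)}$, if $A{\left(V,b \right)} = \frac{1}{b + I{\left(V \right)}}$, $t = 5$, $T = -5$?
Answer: $- \frac{21167}{18} \approx -1175.9$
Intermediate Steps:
$K = -16$ ($K = - 4 \left(-2 + 0\right)^{2} = - 4 \left(-2\right)^{2} = \left(-4\right) 4 = -16$)
$I{\left(n \right)} = 13 - \frac{n^{2}}{4} + \frac{5 n}{4}$ ($I{\left(n \right)} = 8 + \frac{4 - \left(\left(n^{2} - 5 n\right) - 16\right)}{4} = 8 + \frac{4 - \left(-16 + n^{2} - 5 n\right)}{4} = 8 + \frac{4 + \left(16 - n^{2} + 5 n\right)}{4} = 8 + \frac{20 - n^{2} + 5 n}{4} = 8 + \left(5 - \frac{n^{2}}{4} + \frac{5 n}{4}\right) = 13 - \frac{n^{2}}{4} + \frac{5 n}{4}$)
$A{\left(V,b \right)} = \frac{1}{13 + b - \frac{V^{2}}{4} + \frac{5 V}{4}}$ ($A{\left(V,b \right)} = \frac{1}{b + \left(13 - \frac{V^{2}}{4} + \frac{5 V}{4}\right)} = \frac{1}{13 + b - \frac{V^{2}}{4} + \frac{5 V}{4}}$)
$- 21167 A{\left(0,t \right)} = - 21167 \frac{4}{52 - 0^{2} + 4 \cdot 5 + 5 \cdot 0} = - 21167 \frac{4}{52 - 0 + 20 + 0} = - 21167 \frac{4}{52 + 0 + 20 + 0} = - 21167 \cdot \frac{4}{72} = - 21167 \cdot 4 \cdot \frac{1}{72} = \left(-21167\right) \frac{1}{18} = - \frac{21167}{18}$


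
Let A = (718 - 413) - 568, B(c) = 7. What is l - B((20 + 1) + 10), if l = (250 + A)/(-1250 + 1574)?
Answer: -2281/324 ≈ -7.0401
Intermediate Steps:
A = -263 (A = 305 - 568 = -263)
l = -13/324 (l = (250 - 263)/(-1250 + 1574) = -13/324 ≈ -0.040123)
l - B((20 + 1) + 10) = -13/324 - 1*7 = -13/324 - 7 = -2281/324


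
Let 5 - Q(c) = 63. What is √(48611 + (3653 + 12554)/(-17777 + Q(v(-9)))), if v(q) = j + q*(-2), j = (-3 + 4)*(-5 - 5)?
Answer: √15462249042630/17835 ≈ 220.48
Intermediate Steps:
j = -10 (j = 1*(-10) = -10)
v(q) = -10 - 2*q (v(q) = -10 + q*(-2) = -10 - 2*q)
Q(c) = -58 (Q(c) = 5 - 1*63 = 5 - 63 = -58)
√(48611 + (3653 + 12554)/(-17777 + Q(v(-9)))) = √(48611 + (3653 + 12554)/(-17777 - 58)) = √(48611 + 16207/(-17835)) = √(48611 + 16207*(-1/17835)) = √(48611 - 16207/17835) = √(866960978/17835) = √15462249042630/17835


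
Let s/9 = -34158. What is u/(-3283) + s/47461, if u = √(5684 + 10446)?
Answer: -307422/47461 - √16130/3283 ≈ -6.5160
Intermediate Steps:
s = -307422 (s = 9*(-34158) = -307422)
u = √16130 ≈ 127.00
u/(-3283) + s/47461 = √16130/(-3283) - 307422/47461 = √16130*(-1/3283) - 307422*1/47461 = -√16130/3283 - 307422/47461 = -307422/47461 - √16130/3283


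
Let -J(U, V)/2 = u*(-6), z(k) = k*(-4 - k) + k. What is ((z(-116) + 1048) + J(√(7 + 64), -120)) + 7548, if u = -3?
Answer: -4548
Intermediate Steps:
z(k) = k + k*(-4 - k)
J(U, V) = -36 (J(U, V) = -(-6)*(-6) = -2*18 = -36)
((z(-116) + 1048) + J(√(7 + 64), -120)) + 7548 = ((-1*(-116)*(3 - 116) + 1048) - 36) + 7548 = ((-1*(-116)*(-113) + 1048) - 36) + 7548 = ((-13108 + 1048) - 36) + 7548 = (-12060 - 36) + 7548 = -12096 + 7548 = -4548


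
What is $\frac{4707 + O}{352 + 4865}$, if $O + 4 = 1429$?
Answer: $\frac{2044}{1739} \approx 1.1754$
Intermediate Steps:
$O = 1425$ ($O = -4 + 1429 = 1425$)
$\frac{4707 + O}{352 + 4865} = \frac{4707 + 1425}{352 + 4865} = \frac{6132}{5217} = 6132 \cdot \frac{1}{5217} = \frac{2044}{1739}$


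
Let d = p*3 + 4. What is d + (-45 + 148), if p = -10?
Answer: 77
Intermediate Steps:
d = -26 (d = -10*3 + 4 = -30 + 4 = -26)
d + (-45 + 148) = -26 + (-45 + 148) = -26 + 103 = 77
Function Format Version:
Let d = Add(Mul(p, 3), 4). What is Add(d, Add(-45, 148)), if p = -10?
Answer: 77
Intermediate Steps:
d = -26 (d = Add(Mul(-10, 3), 4) = Add(-30, 4) = -26)
Add(d, Add(-45, 148)) = Add(-26, Add(-45, 148)) = Add(-26, 103) = 77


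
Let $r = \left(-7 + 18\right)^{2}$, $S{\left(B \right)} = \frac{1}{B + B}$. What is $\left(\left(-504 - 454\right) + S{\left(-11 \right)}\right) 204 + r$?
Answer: $- \frac{2148523}{11} \approx -1.9532 \cdot 10^{5}$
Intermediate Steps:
$S{\left(B \right)} = \frac{1}{2 B}$
$r = 121$ ($r = 11^{2} = 121$)
$\left(\left(-504 - 454\right) + S{\left(-11 \right)}\right) 204 + r = \left(\left(-504 - 454\right) + \frac{1}{2 \left(-11\right)}\right) 204 + 121 = \left(-958 + \frac{1}{2} \left(- \frac{1}{11}\right)\right) 204 + 121 = \left(-958 - \frac{1}{22}\right) 204 + 121 = \left(- \frac{21077}{22}\right) 204 + 121 = - \frac{2149854}{11} + 121 = - \frac{2148523}{11}$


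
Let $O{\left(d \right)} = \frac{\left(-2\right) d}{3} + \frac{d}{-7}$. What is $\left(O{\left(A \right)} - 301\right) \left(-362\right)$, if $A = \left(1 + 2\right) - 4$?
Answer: $\frac{2282048}{21} \approx 1.0867 \cdot 10^{5}$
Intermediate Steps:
$A = -1$ ($A = 3 - 4 = -1$)
$O{\left(d \right)} = - \frac{17 d}{21}$ ($O{\left(d \right)} = - 2 d \frac{1}{3} + d \left(- \frac{1}{7}\right) = - \frac{2 d}{3} - \frac{d}{7} = - \frac{17 d}{21}$)
$\left(O{\left(A \right)} - 301\right) \left(-362\right) = \left(\left(- \frac{17}{21}\right) \left(-1\right) - 301\right) \left(-362\right) = \left(\frac{17}{21} - 301\right) \left(-362\right) = \left(- \frac{6304}{21}\right) \left(-362\right) = \frac{2282048}{21}$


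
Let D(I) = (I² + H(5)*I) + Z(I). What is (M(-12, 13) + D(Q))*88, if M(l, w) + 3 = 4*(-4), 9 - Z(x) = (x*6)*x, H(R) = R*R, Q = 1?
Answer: 880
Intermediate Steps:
H(R) = R²
Z(x) = 9 - 6*x² (Z(x) = 9 - x*6*x = 9 - 6*x*x = 9 - 6*x²)
M(l, w) = -19 (M(l, w) = -3 + 4*(-4) = -3 - 16 = -19)
D(I) = 9 - 5*I² + 25*I (D(I) = (I² + 5²*I) + (9 - 6*I²) = (I² + 25*I) + (9 - 6*I²) = 9 - 5*I² + 25*I)
(M(-12, 13) + D(Q))*88 = (-19 + (9 - 5*1² + 25*1))*88 = (-19 + (9 - 5*1 + 25))*88 = (-19 + (9 - 5 + 25))*88 = (-19 + 29)*88 = 10*88 = 880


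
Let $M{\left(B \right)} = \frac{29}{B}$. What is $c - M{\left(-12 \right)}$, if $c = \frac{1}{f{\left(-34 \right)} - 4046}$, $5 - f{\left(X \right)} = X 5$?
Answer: $\frac{112247}{46452} \approx 2.4164$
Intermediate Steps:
$f{\left(X \right)} = 5 - 5 X$ ($f{\left(X \right)} = 5 - X 5 = 5 - 5 X$)
$c = - \frac{1}{3871}$ ($c = \frac{1}{\left(5 - -170\right) - 4046} = \frac{1}{\left(5 + 170\right) - 4046} = \frac{1}{175 - 4046} = \frac{1}{-3871} = - \frac{1}{3871} \approx -0.00025833$)
$c - M{\left(-12 \right)} = - \frac{1}{3871} - \frac{29}{-12} = - \frac{1}{3871} - 29 \left(- \frac{1}{12}\right) = - \frac{1}{3871} - - \frac{29}{12} = - \frac{1}{3871} + \frac{29}{12} = \frac{112247}{46452}$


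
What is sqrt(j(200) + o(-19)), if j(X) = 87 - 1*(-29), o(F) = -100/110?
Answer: sqrt(13926)/11 ≈ 10.728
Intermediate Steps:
o(F) = -10/11 (o(F) = -100*1/110 = -10/11)
j(X) = 116 (j(X) = 87 + 29 = 116)
sqrt(j(200) + o(-19)) = sqrt(116 - 10/11) = sqrt(1266/11) = sqrt(13926)/11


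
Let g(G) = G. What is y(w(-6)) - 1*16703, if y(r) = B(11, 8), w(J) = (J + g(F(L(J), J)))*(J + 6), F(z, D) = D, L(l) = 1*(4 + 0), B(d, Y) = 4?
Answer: -16699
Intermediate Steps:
L(l) = 4 (L(l) = 1*4 = 4)
w(J) = 2*J*(6 + J) (w(J) = (J + J)*(J + 6) = (2*J)*(6 + J) = 2*J*(6 + J))
y(r) = 4
y(w(-6)) - 1*16703 = 4 - 1*16703 = 4 - 16703 = -16699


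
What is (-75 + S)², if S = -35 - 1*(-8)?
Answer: 10404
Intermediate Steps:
S = -27 (S = -35 + 8 = -27)
(-75 + S)² = (-75 - 27)² = (-102)² = 10404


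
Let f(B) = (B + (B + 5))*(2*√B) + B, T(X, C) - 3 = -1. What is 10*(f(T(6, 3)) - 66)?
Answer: -640 + 180*√2 ≈ -385.44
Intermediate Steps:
T(X, C) = 2 (T(X, C) = 3 - 1 = 2)
f(B) = B + 2*√B*(5 + 2*B) (f(B) = (B + (5 + B))*(2*√B) + B = (5 + 2*B)*(2*√B) + B = 2*√B*(5 + 2*B) + B = B + 2*√B*(5 + 2*B))
10*(f(T(6, 3)) - 66) = 10*((2 + 4*2^(3/2) + 10*√2) - 66) = 10*((2 + 4*(2*√2) + 10*√2) - 66) = 10*((2 + 8*√2 + 10*√2) - 66) = 10*((2 + 18*√2) - 66) = 10*(-64 + 18*√2) = -640 + 180*√2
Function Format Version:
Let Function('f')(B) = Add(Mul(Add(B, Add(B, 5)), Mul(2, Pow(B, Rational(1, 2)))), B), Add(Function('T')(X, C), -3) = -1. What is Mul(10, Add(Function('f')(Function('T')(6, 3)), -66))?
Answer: Add(-640, Mul(180, Pow(2, Rational(1, 2)))) ≈ -385.44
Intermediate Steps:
Function('T')(X, C) = 2 (Function('T')(X, C) = Add(3, -1) = 2)
Function('f')(B) = Add(B, Mul(2, Pow(B, Rational(1, 2)), Add(5, Mul(2, B)))) (Function('f')(B) = Add(Mul(Add(B, Add(5, B)), Mul(2, Pow(B, Rational(1, 2)))), B) = Add(Mul(Add(5, Mul(2, B)), Mul(2, Pow(B, Rational(1, 2)))), B) = Add(Mul(2, Pow(B, Rational(1, 2)), Add(5, Mul(2, B))), B) = Add(B, Mul(2, Pow(B, Rational(1, 2)), Add(5, Mul(2, B)))))
Mul(10, Add(Function('f')(Function('T')(6, 3)), -66)) = Mul(10, Add(Add(2, Mul(4, Pow(2, Rational(3, 2))), Mul(10, Pow(2, Rational(1, 2)))), -66)) = Mul(10, Add(Add(2, Mul(4, Mul(2, Pow(2, Rational(1, 2)))), Mul(10, Pow(2, Rational(1, 2)))), -66)) = Mul(10, Add(Add(2, Mul(8, Pow(2, Rational(1, 2))), Mul(10, Pow(2, Rational(1, 2)))), -66)) = Mul(10, Add(Add(2, Mul(18, Pow(2, Rational(1, 2)))), -66)) = Mul(10, Add(-64, Mul(18, Pow(2, Rational(1, 2))))) = Add(-640, Mul(180, Pow(2, Rational(1, 2))))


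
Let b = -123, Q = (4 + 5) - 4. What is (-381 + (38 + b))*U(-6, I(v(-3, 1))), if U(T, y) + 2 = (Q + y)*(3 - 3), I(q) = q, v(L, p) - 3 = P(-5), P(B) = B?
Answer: 932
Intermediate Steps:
v(L, p) = -2 (v(L, p) = 3 - 5 = -2)
Q = 5 (Q = 9 - 4 = 5)
U(T, y) = -2 (U(T, y) = -2 + (5 + y)*(3 - 3) = -2 + (5 + y)*0 = -2 + 0 = -2)
(-381 + (38 + b))*U(-6, I(v(-3, 1))) = (-381 + (38 - 123))*(-2) = (-381 - 85)*(-2) = -466*(-2) = 932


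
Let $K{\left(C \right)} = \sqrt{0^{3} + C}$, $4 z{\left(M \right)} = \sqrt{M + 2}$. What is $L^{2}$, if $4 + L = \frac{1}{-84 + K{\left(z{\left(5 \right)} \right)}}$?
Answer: $\frac{4 \left(337 - 2 \sqrt[4]{7}\right)^{2}}{\left(168 - \sqrt[4]{7}\right)^{2}} \approx 16.096$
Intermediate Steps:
$z{\left(M \right)} = \frac{\sqrt{2 + M}}{4}$ ($z{\left(M \right)} = \frac{\sqrt{M + 2}}{4} = \frac{\sqrt{2 + M}}{4}$)
$K{\left(C \right)} = \sqrt{C}$ ($K{\left(C \right)} = \sqrt{0 + C} = \sqrt{C}$)
$L = -4 + \frac{1}{-84 + \frac{\sqrt[4]{7}}{2}}$ ($L = -4 + \frac{1}{-84 + \sqrt{\frac{\sqrt{2 + 5}}{4}}} = -4 + \frac{1}{-84 + \sqrt{\frac{\sqrt{7}}{4}}} = -4 + \frac{1}{-84 + \frac{\sqrt[4]{7}}{2}} \approx -4.012$)
$L^{2} = \left(- \frac{456551420}{113799167} - \frac{8064 \sqrt[4]{7}}{113799167} - \frac{48 \sqrt{7}}{113799167} - \frac{2 \cdot 7^{\frac{3}{4}}}{796594169}\right)^{2}$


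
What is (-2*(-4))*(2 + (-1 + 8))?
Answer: 72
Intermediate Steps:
(-2*(-4))*(2 + (-1 + 8)) = 8*(2 + 7) = 8*9 = 72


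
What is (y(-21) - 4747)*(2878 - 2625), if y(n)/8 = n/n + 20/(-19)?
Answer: -22820853/19 ≈ -1.2011e+6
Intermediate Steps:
y(n) = -8/19 (y(n) = 8*(n/n + 20/(-19)) = 8*(1 + 20*(-1/19)) = 8*(1 - 20/19) = 8*(-1/19) = -8/19)
(y(-21) - 4747)*(2878 - 2625) = (-8/19 - 4747)*(2878 - 2625) = -90201/19*253 = -22820853/19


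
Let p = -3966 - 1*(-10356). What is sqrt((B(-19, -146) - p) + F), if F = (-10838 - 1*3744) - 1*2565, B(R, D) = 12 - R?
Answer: I*sqrt(23506) ≈ 153.32*I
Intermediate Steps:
F = -17147 (F = (-10838 - 3744) - 2565 = -14582 - 2565 = -17147)
p = 6390 (p = -3966 + 10356 = 6390)
sqrt((B(-19, -146) - p) + F) = sqrt(((12 - 1*(-19)) - 1*6390) - 17147) = sqrt(((12 + 19) - 6390) - 17147) = sqrt((31 - 6390) - 17147) = sqrt(-6359 - 17147) = sqrt(-23506) = I*sqrt(23506)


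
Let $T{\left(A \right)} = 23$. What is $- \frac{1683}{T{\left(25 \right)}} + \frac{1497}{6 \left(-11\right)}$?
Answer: $- \frac{48503}{506} \approx -95.856$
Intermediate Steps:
$- \frac{1683}{T{\left(25 \right)}} + \frac{1497}{6 \left(-11\right)} = - \frac{1683}{23} + \frac{1497}{6 \left(-11\right)} = \left(-1683\right) \frac{1}{23} + \frac{1497}{-66} = - \frac{1683}{23} + 1497 \left(- \frac{1}{66}\right) = - \frac{1683}{23} - \frac{499}{22} = - \frac{48503}{506}$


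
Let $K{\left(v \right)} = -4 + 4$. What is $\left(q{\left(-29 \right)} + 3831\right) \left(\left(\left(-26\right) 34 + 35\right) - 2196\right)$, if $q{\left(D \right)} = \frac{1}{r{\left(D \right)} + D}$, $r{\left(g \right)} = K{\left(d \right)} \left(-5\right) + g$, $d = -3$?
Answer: $- \frac{23330685}{2} \approx -1.1665 \cdot 10^{7}$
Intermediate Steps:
$K{\left(v \right)} = 0$
$r{\left(g \right)} = g$ ($r{\left(g \right)} = 0 \left(-5\right) + g = 0 + g = g$)
$q{\left(D \right)} = \frac{1}{2 D}$ ($q{\left(D \right)} = \frac{1}{D + D} = \frac{1}{2 D}$)
$\left(q{\left(-29 \right)} + 3831\right) \left(\left(\left(-26\right) 34 + 35\right) - 2196\right) = \left(\frac{1}{2 \left(-29\right)} + 3831\right) \left(\left(\left(-26\right) 34 + 35\right) - 2196\right) = \left(\frac{1}{2} \left(- \frac{1}{29}\right) + 3831\right) \left(\left(-884 + 35\right) - 2196\right) = \left(- \frac{1}{58} + 3831\right) \left(-849 - 2196\right) = \frac{222197}{58} \left(-3045\right) = - \frac{23330685}{2}$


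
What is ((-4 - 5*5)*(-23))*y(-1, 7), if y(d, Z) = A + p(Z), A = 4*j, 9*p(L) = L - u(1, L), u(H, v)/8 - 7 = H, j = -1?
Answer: -20677/3 ≈ -6892.3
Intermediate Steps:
u(H, v) = 56 + 8*H
p(L) = -64/9 + L/9 (p(L) = (L - (56 + 8*1))/9 = (L - (56 + 8))/9 = (L - 1*64)/9 = (L - 64)/9 = (-64 + L)/9 = -64/9 + L/9)
A = -4 (A = 4*(-1) = -4)
y(d, Z) = -100/9 + Z/9 (y(d, Z) = -4 + (-64/9 + Z/9) = -100/9 + Z/9)
((-4 - 5*5)*(-23))*y(-1, 7) = ((-4 - 5*5)*(-23))*(-100/9 + (1/9)*7) = ((-4 - 25)*(-23))*(-100/9 + 7/9) = -29*(-23)*(-31/3) = 667*(-31/3) = -20677/3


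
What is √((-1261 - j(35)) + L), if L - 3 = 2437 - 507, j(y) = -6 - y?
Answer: √713 ≈ 26.702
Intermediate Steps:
L = 1933 (L = 3 + (2437 - 507) = 3 + 1930 = 1933)
√((-1261 - j(35)) + L) = √((-1261 - (-6 - 1*35)) + 1933) = √((-1261 - (-6 - 35)) + 1933) = √((-1261 - 1*(-41)) + 1933) = √((-1261 + 41) + 1933) = √(-1220 + 1933) = √713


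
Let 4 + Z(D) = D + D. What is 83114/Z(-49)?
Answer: -41557/51 ≈ -814.84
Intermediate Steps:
Z(D) = -4 + 2*D (Z(D) = -4 + (D + D) = -4 + 2*D)
83114/Z(-49) = 83114/(-4 + 2*(-49)) = 83114/(-4 - 98) = 83114/(-102) = 83114*(-1/102) = -41557/51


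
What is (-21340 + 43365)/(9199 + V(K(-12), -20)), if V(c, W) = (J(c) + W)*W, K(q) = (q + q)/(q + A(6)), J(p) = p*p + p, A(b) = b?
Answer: 22025/9199 ≈ 2.3943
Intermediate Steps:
J(p) = p + p**2 (J(p) = p**2 + p = p + p**2)
K(q) = 2*q/(6 + q) (K(q) = (q + q)/(q + 6) = (2*q)/(6 + q) = 2*q/(6 + q))
V(c, W) = W*(W + c*(1 + c)) (V(c, W) = (c*(1 + c) + W)*W = (W + c*(1 + c))*W = W*(W + c*(1 + c)))
(-21340 + 43365)/(9199 + V(K(-12), -20)) = (-21340 + 43365)/(9199 - 20*(-20 + (2*(-12)/(6 - 12))*(1 + 2*(-12)/(6 - 12)))) = 22025/(9199 - 20*(-20 + (2*(-12)/(-6))*(1 + 2*(-12)/(-6)))) = 22025/(9199 - 20*(-20 + (2*(-12)*(-1/6))*(1 + 2*(-12)*(-1/6)))) = 22025/(9199 - 20*(-20 + 4*(1 + 4))) = 22025/(9199 - 20*(-20 + 4*5)) = 22025/(9199 - 20*(-20 + 20)) = 22025/(9199 - 20*0) = 22025/(9199 + 0) = 22025/9199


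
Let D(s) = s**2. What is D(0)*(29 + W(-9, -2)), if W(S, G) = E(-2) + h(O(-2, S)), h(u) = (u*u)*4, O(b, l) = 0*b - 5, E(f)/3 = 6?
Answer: 0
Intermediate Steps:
E(f) = 18 (E(f) = 3*6 = 18)
O(b, l) = -5 (O(b, l) = 0 - 5 = -5)
h(u) = 4*u**2 (h(u) = u**2*4 = 4*u**2)
W(S, G) = 118 (W(S, G) = 18 + 4*(-5)**2 = 18 + 4*25 = 18 + 100 = 118)
D(0)*(29 + W(-9, -2)) = 0**2*(29 + 118) = 0*147 = 0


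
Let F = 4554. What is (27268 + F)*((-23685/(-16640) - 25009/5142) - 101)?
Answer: -14218407501907/4278144 ≈ -3.3235e+6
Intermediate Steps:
(27268 + F)*((-23685/(-16640) - 25009/5142) - 101) = (27268 + 4554)*((-23685/(-16640) - 25009/5142) - 101) = 31822*((-23685*(-1/16640) - 25009*1/5142) - 101) = 31822*((4737/3328 - 25009/5142) - 101) = 31822*(-29436149/8556288 - 101) = 31822*(-893621237/8556288) = -14218407501907/4278144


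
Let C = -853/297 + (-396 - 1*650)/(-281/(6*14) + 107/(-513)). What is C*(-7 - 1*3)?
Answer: -44188058770/15160959 ≈ -2914.6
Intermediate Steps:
C = 4418805877/15160959 (C = -853*1/297 + (-396 - 650)/(-281/84 + 107*(-1/513)) = -853/297 - 1046/(-281*1/84 - 107/513) = -853/297 - 1046/(-281/84 - 107/513) = -853/297 - 1046/(-51047/14364) = -853/297 - 1046*(-14364/51047) = -853/297 + 15024744/51047 = 4418805877/15160959 ≈ 291.46)
C*(-7 - 1*3) = 4418805877*(-7 - 1*3)/15160959 = 4418805877*(-7 - 3)/15160959 = (4418805877/15160959)*(-10) = -44188058770/15160959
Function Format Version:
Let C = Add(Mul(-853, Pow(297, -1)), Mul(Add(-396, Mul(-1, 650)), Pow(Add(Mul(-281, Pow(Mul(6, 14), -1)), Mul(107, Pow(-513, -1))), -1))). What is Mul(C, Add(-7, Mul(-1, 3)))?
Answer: Rational(-44188058770, 15160959) ≈ -2914.6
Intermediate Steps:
C = Rational(4418805877, 15160959) (C = Add(Mul(-853, Rational(1, 297)), Mul(Add(-396, -650), Pow(Add(Mul(-281, Pow(84, -1)), Mul(107, Rational(-1, 513))), -1))) = Add(Rational(-853, 297), Mul(-1046, Pow(Add(Mul(-281, Rational(1, 84)), Rational(-107, 513)), -1))) = Add(Rational(-853, 297), Mul(-1046, Pow(Add(Rational(-281, 84), Rational(-107, 513)), -1))) = Add(Rational(-853, 297), Mul(-1046, Pow(Rational(-51047, 14364), -1))) = Add(Rational(-853, 297), Mul(-1046, Rational(-14364, 51047))) = Add(Rational(-853, 297), Rational(15024744, 51047)) = Rational(4418805877, 15160959) ≈ 291.46)
Mul(C, Add(-7, Mul(-1, 3))) = Mul(Rational(4418805877, 15160959), Add(-7, Mul(-1, 3))) = Mul(Rational(4418805877, 15160959), Add(-7, -3)) = Mul(Rational(4418805877, 15160959), -10) = Rational(-44188058770, 15160959)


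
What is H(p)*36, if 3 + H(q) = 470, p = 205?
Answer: 16812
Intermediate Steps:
H(q) = 467 (H(q) = -3 + 470 = 467)
H(p)*36 = 467*36 = 16812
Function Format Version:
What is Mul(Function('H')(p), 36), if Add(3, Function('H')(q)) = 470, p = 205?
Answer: 16812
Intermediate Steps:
Function('H')(q) = 467 (Function('H')(q) = Add(-3, 470) = 467)
Mul(Function('H')(p), 36) = Mul(467, 36) = 16812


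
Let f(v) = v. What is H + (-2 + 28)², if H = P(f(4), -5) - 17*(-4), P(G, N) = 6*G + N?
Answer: 763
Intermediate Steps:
P(G, N) = N + 6*G
H = 87 (H = (-5 + 6*4) - 17*(-4) = (-5 + 24) + 68 = 19 + 68 = 87)
H + (-2 + 28)² = 87 + (-2 + 28)² = 87 + 26² = 87 + 676 = 763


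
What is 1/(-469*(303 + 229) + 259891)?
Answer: 1/10383 ≈ 9.6311e-5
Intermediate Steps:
1/(-469*(303 + 229) + 259891) = 1/(-469*532 + 259891) = 1/(-249508 + 259891) = 1/10383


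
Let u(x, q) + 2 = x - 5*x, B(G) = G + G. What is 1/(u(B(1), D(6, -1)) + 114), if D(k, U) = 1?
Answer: 1/104 ≈ 0.0096154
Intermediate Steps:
B(G) = 2*G
u(x, q) = -2 - 4*x (u(x, q) = -2 + (x - 5*x) = -2 - 4*x)
1/(u(B(1), D(6, -1)) + 114) = 1/((-2 - 8) + 114) = 1/(-10 + 114) = 1/104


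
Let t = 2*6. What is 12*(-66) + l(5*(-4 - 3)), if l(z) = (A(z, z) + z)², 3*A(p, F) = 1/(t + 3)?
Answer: 873676/2025 ≈ 431.44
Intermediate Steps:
t = 12
A(p, F) = 1/45 (A(p, F) = 1/(3*(12 + 3)) = (⅓)/15 = (⅓)*(1/15) = 1/45)
l(z) = (1/45 + z)²
12*(-66) + l(5*(-4 - 3)) = 12*(-66) + (1 + 45*(5*(-4 - 3)))²/2025 = -792 + (1 + 45*(5*(-7)))²/2025 = -792 + (1 + 45*(-35))²/2025 = -792 + (1 - 1575)²/2025 = -792 + (1/2025)*(-1574)² = -792 + (1/2025)*2477476 = -792 + 2477476/2025 = 873676/2025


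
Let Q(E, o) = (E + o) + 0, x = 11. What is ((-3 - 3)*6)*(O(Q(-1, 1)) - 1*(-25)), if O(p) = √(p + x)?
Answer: -900 - 36*√11 ≈ -1019.4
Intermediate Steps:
Q(E, o) = E + o
O(p) = √(11 + p) (O(p) = √(p + 11) = √(11 + p))
((-3 - 3)*6)*(O(Q(-1, 1)) - 1*(-25)) = ((-3 - 3)*6)*(√(11 + (-1 + 1)) - 1*(-25)) = (-6*6)*(√(11 + 0) + 25) = -36*(√11 + 25) = -36*(25 + √11) = -900 - 36*√11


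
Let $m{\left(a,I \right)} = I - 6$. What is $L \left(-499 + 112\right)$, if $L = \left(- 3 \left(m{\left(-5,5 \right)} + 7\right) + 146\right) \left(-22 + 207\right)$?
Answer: $-9164160$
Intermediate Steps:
$m{\left(a,I \right)} = -6 + I$ ($m{\left(a,I \right)} = I - 6 = -6 + I$)
$L = 23680$ ($L = \left(- 3 \left(\left(-6 + 5\right) + 7\right) + 146\right) \left(-22 + 207\right) = \left(- 3 \left(-1 + 7\right) + 146\right) 185 = \left(\left(-3\right) 6 + 146\right) 185 = \left(-18 + 146\right) 185 = 128 \cdot 185 = 23680$)
$L \left(-499 + 112\right) = 23680 \left(-499 + 112\right) = 23680 \left(-387\right) = -9164160$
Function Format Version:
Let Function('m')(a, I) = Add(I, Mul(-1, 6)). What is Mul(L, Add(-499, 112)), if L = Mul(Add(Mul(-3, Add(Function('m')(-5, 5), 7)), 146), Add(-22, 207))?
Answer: -9164160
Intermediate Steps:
Function('m')(a, I) = Add(-6, I) (Function('m')(a, I) = Add(I, -6) = Add(-6, I))
L = 23680 (L = Mul(Add(Mul(-3, Add(Add(-6, 5), 7)), 146), Add(-22, 207)) = Mul(Add(Mul(-3, Add(-1, 7)), 146), 185) = Mul(Add(Mul(-3, 6), 146), 185) = Mul(Add(-18, 146), 185) = Mul(128, 185) = 23680)
Mul(L, Add(-499, 112)) = Mul(23680, Add(-499, 112)) = Mul(23680, -387) = -9164160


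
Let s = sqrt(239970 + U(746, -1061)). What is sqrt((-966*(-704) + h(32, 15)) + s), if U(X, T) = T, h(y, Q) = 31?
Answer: sqrt(680095 + sqrt(238909)) ≈ 824.97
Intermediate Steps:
s = sqrt(238909) (s = sqrt(239970 - 1061) = sqrt(238909) ≈ 488.78)
sqrt((-966*(-704) + h(32, 15)) + s) = sqrt((-966*(-704) + 31) + sqrt(238909)) = sqrt((680064 + 31) + sqrt(238909)) = sqrt(680095 + sqrt(238909))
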